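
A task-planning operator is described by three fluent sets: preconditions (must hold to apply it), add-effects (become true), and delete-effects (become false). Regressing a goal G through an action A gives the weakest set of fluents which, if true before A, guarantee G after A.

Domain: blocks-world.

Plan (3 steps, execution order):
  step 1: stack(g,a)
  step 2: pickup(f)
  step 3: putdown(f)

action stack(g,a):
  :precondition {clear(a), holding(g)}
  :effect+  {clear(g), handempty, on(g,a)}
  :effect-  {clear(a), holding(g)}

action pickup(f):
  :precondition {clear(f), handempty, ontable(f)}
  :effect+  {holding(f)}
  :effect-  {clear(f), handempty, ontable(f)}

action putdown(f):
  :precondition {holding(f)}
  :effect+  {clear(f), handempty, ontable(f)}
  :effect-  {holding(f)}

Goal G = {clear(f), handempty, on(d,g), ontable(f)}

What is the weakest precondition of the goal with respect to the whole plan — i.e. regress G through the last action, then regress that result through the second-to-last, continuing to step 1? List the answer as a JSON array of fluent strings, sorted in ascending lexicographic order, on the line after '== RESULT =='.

Regress step by step:
  through step 3 (putdown(f)): drop {clear(f), handempty, ontable(f)}, keep {on(d,g)}, require {holding(f)}
    → {holding(f), on(d,g)}
  through step 2 (pickup(f)): drop {holding(f)}, keep {on(d,g)}, require {clear(f), handempty, ontable(f)}
    → {clear(f), handempty, on(d,g), ontable(f)}
  through step 1 (stack(g,a)): drop {handempty}, keep {clear(f), on(d,g), ontable(f)}, require {clear(a), holding(g)}
    → {clear(a), clear(f), holding(g), on(d,g), ontable(f)}

== RESULT ==
["clear(a)", "clear(f)", "holding(g)", "on(d,g)", "ontable(f)"]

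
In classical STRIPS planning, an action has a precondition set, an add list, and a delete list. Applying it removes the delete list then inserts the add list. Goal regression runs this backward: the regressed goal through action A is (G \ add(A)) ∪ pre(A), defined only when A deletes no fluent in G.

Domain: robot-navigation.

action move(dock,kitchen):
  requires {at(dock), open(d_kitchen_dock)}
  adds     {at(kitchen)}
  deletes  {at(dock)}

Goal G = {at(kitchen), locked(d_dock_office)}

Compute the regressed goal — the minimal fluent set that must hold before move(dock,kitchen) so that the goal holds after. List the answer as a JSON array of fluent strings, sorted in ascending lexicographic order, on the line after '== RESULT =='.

Regress:
  G ∩ del = {}  (empty — regression defined)
  G \ add = {at(kitchen), locked(d_dock_office)} \ {at(kitchen)} = {locked(d_dock_office)}
  ∪ pre   = {locked(d_dock_office)} ∪ {at(dock), open(d_kitchen_dock)}
          = {at(dock), locked(d_dock_office), open(d_kitchen_dock)}

== RESULT ==
["at(dock)", "locked(d_dock_office)", "open(d_kitchen_dock)"]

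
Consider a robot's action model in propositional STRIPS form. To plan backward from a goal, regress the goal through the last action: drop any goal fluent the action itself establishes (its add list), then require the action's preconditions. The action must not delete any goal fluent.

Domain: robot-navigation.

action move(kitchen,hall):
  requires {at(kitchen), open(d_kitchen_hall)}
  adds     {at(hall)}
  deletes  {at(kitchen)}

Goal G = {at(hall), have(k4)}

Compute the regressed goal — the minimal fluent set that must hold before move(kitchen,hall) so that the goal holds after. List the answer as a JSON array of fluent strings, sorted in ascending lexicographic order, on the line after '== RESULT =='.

Compute (G \ add) ∪ pre:
  G ∩ del = {}  (empty — regression defined)
  G \ add = {at(hall), have(k4)} \ {at(hall)} = {have(k4)}
  ∪ pre   = {have(k4)} ∪ {at(kitchen), open(d_kitchen_hall)}
          = {at(kitchen), have(k4), open(d_kitchen_hall)}

== RESULT ==
["at(kitchen)", "have(k4)", "open(d_kitchen_hall)"]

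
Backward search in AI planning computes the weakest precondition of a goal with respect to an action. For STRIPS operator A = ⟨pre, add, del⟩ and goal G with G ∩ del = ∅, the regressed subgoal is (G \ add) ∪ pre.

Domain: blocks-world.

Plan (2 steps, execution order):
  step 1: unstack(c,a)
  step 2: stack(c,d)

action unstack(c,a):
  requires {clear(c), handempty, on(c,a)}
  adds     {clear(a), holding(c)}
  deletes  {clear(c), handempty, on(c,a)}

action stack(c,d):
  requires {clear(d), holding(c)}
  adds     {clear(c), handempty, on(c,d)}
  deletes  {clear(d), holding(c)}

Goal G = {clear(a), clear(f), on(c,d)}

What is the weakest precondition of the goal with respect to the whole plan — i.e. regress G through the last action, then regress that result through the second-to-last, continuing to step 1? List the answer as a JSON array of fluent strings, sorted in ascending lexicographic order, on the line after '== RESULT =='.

Regress step by step:
  through step 2 (stack(c,d)): drop {on(c,d)}, keep {clear(a), clear(f)}, require {clear(d), holding(c)}
    → {clear(a), clear(d), clear(f), holding(c)}
  through step 1 (unstack(c,a)): drop {clear(a), holding(c)}, keep {clear(d), clear(f)}, require {clear(c), handempty, on(c,a)}
    → {clear(c), clear(d), clear(f), handempty, on(c,a)}

== RESULT ==
["clear(c)", "clear(d)", "clear(f)", "handempty", "on(c,a)"]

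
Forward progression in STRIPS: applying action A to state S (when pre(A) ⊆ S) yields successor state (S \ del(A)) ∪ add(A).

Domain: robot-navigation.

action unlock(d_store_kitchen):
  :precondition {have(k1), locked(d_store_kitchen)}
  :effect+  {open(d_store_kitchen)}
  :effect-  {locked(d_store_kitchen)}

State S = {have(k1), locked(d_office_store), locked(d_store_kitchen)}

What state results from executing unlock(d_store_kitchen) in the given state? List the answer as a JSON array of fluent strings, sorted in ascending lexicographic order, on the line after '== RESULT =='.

Progress:
  pre ⊆ S: {have(k1), locked(d_store_kitchen)} ⊆ S  — applicable
  S \ del = {have(k1), locked(d_office_store)}
  ∪ add   = {have(k1), locked(d_office_store), open(d_store_kitchen)}

== RESULT ==
["have(k1)", "locked(d_office_store)", "open(d_store_kitchen)"]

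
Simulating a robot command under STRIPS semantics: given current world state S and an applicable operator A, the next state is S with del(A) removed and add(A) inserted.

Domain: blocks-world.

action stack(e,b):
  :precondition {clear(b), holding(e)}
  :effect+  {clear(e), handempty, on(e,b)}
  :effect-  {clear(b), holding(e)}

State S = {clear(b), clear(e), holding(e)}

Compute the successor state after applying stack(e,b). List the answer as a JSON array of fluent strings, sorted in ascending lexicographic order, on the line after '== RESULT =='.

Progress:
  pre ⊆ S: {clear(b), holding(e)} ⊆ S  — applicable
  S \ del = {clear(e)}
  ∪ add   = {clear(e), handempty, on(e,b)}

== RESULT ==
["clear(e)", "handempty", "on(e,b)"]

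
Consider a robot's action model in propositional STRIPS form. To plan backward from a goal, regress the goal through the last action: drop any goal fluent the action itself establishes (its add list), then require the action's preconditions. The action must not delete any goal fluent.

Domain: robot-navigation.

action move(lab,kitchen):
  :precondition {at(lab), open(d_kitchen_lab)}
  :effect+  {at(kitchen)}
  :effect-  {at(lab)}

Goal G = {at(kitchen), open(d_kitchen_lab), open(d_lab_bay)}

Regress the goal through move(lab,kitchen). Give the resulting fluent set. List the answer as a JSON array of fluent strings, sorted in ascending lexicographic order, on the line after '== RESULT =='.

Regress:
  G ∩ del = {}  (empty — regression defined)
  G \ add = {at(kitchen), open(d_kitchen_lab), open(d_lab_bay)} \ {at(kitchen)} = {open(d_kitchen_lab), open(d_lab_bay)}
  ∪ pre   = {open(d_kitchen_lab), open(d_lab_bay)} ∪ {at(lab), open(d_kitchen_lab)}
          = {at(lab), open(d_kitchen_lab), open(d_lab_bay)}

== RESULT ==
["at(lab)", "open(d_kitchen_lab)", "open(d_lab_bay)"]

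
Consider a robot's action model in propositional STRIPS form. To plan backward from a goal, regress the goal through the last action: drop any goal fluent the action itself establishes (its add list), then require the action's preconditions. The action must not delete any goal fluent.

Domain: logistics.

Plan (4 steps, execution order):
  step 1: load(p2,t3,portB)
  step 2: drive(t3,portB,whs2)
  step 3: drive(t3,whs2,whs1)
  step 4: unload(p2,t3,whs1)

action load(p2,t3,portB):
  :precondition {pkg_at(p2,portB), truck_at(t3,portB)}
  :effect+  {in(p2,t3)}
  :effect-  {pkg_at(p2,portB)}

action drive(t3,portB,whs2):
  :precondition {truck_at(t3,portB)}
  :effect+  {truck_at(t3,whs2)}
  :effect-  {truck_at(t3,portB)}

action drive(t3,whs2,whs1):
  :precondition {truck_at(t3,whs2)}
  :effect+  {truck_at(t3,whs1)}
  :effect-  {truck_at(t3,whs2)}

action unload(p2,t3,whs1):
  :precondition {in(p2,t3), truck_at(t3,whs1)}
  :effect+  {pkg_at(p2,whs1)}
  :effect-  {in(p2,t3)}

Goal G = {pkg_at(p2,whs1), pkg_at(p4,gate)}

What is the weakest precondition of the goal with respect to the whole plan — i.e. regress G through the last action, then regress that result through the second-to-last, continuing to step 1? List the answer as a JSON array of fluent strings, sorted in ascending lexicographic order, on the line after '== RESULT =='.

Regress step by step:
  through step 4 (unload(p2,t3,whs1)): drop {pkg_at(p2,whs1)}, keep {pkg_at(p4,gate)}, require {in(p2,t3), truck_at(t3,whs1)}
    → {in(p2,t3), pkg_at(p4,gate), truck_at(t3,whs1)}
  through step 3 (drive(t3,whs2,whs1)): drop {truck_at(t3,whs1)}, keep {in(p2,t3), pkg_at(p4,gate)}, require {truck_at(t3,whs2)}
    → {in(p2,t3), pkg_at(p4,gate), truck_at(t3,whs2)}
  through step 2 (drive(t3,portB,whs2)): drop {truck_at(t3,whs2)}, keep {in(p2,t3), pkg_at(p4,gate)}, require {truck_at(t3,portB)}
    → {in(p2,t3), pkg_at(p4,gate), truck_at(t3,portB)}
  through step 1 (load(p2,t3,portB)): drop {in(p2,t3)}, keep {pkg_at(p4,gate), truck_at(t3,portB)}, require {pkg_at(p2,portB), truck_at(t3,portB)}
    → {pkg_at(p2,portB), pkg_at(p4,gate), truck_at(t3,portB)}

== RESULT ==
["pkg_at(p2,portB)", "pkg_at(p4,gate)", "truck_at(t3,portB)"]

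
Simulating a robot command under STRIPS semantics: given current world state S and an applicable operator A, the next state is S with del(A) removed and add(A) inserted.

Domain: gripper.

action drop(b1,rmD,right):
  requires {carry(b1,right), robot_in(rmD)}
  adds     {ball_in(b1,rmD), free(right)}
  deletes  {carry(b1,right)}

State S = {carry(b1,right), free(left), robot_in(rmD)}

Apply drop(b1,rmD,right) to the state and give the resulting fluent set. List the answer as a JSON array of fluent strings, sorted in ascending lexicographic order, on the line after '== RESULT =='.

Progress:
  pre ⊆ S: {carry(b1,right), robot_in(rmD)} ⊆ S  — applicable
  S \ del = {free(left), robot_in(rmD)}
  ∪ add   = {ball_in(b1,rmD), free(left), free(right), robot_in(rmD)}

== RESULT ==
["ball_in(b1,rmD)", "free(left)", "free(right)", "robot_in(rmD)"]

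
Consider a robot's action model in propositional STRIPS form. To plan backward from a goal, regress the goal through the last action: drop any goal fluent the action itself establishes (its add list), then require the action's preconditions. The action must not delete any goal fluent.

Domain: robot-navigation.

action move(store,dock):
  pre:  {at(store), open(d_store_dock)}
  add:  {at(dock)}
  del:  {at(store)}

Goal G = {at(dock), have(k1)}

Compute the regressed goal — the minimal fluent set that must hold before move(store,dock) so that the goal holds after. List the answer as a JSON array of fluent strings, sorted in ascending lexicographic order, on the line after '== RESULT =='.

Regress:
  G ∩ del = {}  (empty — regression defined)
  G \ add = {at(dock), have(k1)} \ {at(dock)} = {have(k1)}
  ∪ pre   = {have(k1)} ∪ {at(store), open(d_store_dock)}
          = {at(store), have(k1), open(d_store_dock)}

== RESULT ==
["at(store)", "have(k1)", "open(d_store_dock)"]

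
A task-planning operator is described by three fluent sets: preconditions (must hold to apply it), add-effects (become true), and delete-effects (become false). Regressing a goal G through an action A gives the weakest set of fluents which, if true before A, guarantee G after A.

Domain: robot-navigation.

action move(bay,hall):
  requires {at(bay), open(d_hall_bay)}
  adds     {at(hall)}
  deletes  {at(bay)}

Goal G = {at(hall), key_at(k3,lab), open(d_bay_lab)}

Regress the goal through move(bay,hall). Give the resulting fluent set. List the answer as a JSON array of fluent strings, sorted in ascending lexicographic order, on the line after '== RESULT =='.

Compute (G \ add) ∪ pre:
  G ∩ del = {}  (empty — regression defined)
  G \ add = {at(hall), key_at(k3,lab), open(d_bay_lab)} \ {at(hall)} = {key_at(k3,lab), open(d_bay_lab)}
  ∪ pre   = {key_at(k3,lab), open(d_bay_lab)} ∪ {at(bay), open(d_hall_bay)}
          = {at(bay), key_at(k3,lab), open(d_bay_lab), open(d_hall_bay)}

== RESULT ==
["at(bay)", "key_at(k3,lab)", "open(d_bay_lab)", "open(d_hall_bay)"]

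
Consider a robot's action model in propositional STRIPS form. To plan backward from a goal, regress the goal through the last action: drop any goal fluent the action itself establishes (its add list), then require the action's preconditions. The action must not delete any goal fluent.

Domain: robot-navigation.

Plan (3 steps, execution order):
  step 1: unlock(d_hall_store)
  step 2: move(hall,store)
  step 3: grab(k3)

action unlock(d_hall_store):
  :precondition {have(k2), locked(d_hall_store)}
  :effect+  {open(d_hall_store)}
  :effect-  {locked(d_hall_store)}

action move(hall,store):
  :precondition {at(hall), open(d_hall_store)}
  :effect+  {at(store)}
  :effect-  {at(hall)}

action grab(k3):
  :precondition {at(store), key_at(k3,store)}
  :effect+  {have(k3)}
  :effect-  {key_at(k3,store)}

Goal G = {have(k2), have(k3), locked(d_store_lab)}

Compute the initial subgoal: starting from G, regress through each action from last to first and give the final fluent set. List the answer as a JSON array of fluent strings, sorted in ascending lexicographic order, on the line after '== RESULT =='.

Regress step by step:
  through step 3 (grab(k3)): drop {have(k3)}, keep {have(k2), locked(d_store_lab)}, require {at(store), key_at(k3,store)}
    → {at(store), have(k2), key_at(k3,store), locked(d_store_lab)}
  through step 2 (move(hall,store)): drop {at(store)}, keep {have(k2), key_at(k3,store), locked(d_store_lab)}, require {at(hall), open(d_hall_store)}
    → {at(hall), have(k2), key_at(k3,store), locked(d_store_lab), open(d_hall_store)}
  through step 1 (unlock(d_hall_store)): drop {open(d_hall_store)}, keep {at(hall), have(k2), key_at(k3,store), locked(d_store_lab)}, require {have(k2), locked(d_hall_store)}
    → {at(hall), have(k2), key_at(k3,store), locked(d_hall_store), locked(d_store_lab)}

== RESULT ==
["at(hall)", "have(k2)", "key_at(k3,store)", "locked(d_hall_store)", "locked(d_store_lab)"]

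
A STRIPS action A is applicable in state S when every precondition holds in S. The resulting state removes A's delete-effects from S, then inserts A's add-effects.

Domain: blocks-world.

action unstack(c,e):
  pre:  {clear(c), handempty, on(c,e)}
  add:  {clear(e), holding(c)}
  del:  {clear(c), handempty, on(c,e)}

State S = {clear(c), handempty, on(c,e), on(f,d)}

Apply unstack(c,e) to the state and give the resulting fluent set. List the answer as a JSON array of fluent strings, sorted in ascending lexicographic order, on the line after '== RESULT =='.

Compute (S \ del) ∪ add:
  pre ⊆ S: {clear(c), handempty, on(c,e)} ⊆ S  — applicable
  S \ del = {on(f,d)}
  ∪ add   = {clear(e), holding(c), on(f,d)}

== RESULT ==
["clear(e)", "holding(c)", "on(f,d)"]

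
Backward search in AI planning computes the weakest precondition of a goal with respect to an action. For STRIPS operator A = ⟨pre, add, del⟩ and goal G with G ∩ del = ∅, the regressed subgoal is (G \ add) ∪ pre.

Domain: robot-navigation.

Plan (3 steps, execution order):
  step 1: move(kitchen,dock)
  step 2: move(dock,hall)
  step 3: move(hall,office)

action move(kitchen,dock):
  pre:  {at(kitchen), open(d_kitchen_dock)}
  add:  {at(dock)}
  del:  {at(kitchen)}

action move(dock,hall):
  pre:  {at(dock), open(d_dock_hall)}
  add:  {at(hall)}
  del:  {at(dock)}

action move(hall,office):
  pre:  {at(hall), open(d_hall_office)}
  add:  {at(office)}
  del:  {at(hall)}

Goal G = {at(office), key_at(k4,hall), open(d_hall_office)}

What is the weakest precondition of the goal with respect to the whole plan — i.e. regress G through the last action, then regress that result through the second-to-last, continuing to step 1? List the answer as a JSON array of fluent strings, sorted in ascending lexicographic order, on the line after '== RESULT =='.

Regress step by step:
  through step 3 (move(hall,office)): drop {at(office)}, keep {key_at(k4,hall), open(d_hall_office)}, require {at(hall), open(d_hall_office)}
    → {at(hall), key_at(k4,hall), open(d_hall_office)}
  through step 2 (move(dock,hall)): drop {at(hall)}, keep {key_at(k4,hall), open(d_hall_office)}, require {at(dock), open(d_dock_hall)}
    → {at(dock), key_at(k4,hall), open(d_dock_hall), open(d_hall_office)}
  through step 1 (move(kitchen,dock)): drop {at(dock)}, keep {key_at(k4,hall), open(d_dock_hall), open(d_hall_office)}, require {at(kitchen), open(d_kitchen_dock)}
    → {at(kitchen), key_at(k4,hall), open(d_dock_hall), open(d_hall_office), open(d_kitchen_dock)}

== RESULT ==
["at(kitchen)", "key_at(k4,hall)", "open(d_dock_hall)", "open(d_hall_office)", "open(d_kitchen_dock)"]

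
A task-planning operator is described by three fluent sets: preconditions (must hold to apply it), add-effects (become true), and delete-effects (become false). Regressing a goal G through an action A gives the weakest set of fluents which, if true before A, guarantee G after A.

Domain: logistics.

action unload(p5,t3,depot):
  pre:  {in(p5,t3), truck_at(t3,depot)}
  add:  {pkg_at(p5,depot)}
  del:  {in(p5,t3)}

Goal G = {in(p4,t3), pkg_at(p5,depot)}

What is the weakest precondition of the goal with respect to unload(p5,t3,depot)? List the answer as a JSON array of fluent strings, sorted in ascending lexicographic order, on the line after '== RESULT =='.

Compute (G \ add) ∪ pre:
  G ∩ del = {}  (empty — regression defined)
  G \ add = {in(p4,t3), pkg_at(p5,depot)} \ {pkg_at(p5,depot)} = {in(p4,t3)}
  ∪ pre   = {in(p4,t3)} ∪ {in(p5,t3), truck_at(t3,depot)}
          = {in(p4,t3), in(p5,t3), truck_at(t3,depot)}

== RESULT ==
["in(p4,t3)", "in(p5,t3)", "truck_at(t3,depot)"]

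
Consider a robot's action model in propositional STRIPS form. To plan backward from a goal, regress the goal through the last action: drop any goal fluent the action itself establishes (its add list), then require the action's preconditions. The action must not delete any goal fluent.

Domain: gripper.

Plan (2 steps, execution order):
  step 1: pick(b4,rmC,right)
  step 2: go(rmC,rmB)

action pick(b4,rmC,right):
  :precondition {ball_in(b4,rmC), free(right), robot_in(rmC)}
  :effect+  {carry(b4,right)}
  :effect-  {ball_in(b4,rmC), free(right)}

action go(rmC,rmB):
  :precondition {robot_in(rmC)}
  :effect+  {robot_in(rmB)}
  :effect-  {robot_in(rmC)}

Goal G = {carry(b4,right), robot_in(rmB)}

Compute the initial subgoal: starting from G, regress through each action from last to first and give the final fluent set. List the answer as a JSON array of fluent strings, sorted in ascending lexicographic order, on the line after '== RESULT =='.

Regress step by step:
  through step 2 (go(rmC,rmB)): drop {robot_in(rmB)}, keep {carry(b4,right)}, require {robot_in(rmC)}
    → {carry(b4,right), robot_in(rmC)}
  through step 1 (pick(b4,rmC,right)): drop {carry(b4,right)}, keep {robot_in(rmC)}, require {ball_in(b4,rmC), free(right), robot_in(rmC)}
    → {ball_in(b4,rmC), free(right), robot_in(rmC)}

== RESULT ==
["ball_in(b4,rmC)", "free(right)", "robot_in(rmC)"]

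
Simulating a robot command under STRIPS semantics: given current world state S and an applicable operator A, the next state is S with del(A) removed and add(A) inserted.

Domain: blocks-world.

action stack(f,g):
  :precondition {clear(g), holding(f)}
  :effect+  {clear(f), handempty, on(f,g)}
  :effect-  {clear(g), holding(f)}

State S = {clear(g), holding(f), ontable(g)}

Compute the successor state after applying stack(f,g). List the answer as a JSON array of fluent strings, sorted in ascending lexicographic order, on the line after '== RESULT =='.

Progress:
  pre ⊆ S: {clear(g), holding(f)} ⊆ S  — applicable
  S \ del = {ontable(g)}
  ∪ add   = {clear(f), handempty, on(f,g), ontable(g)}

== RESULT ==
["clear(f)", "handempty", "on(f,g)", "ontable(g)"]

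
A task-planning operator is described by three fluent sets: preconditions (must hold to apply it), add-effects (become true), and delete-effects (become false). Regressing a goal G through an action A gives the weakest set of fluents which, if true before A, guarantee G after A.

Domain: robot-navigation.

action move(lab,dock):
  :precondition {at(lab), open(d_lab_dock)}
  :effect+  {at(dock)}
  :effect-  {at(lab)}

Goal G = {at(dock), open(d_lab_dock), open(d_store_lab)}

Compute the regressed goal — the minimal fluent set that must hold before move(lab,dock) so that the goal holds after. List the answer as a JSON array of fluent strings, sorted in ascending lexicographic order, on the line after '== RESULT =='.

Regress:
  G ∩ del = {}  (empty — regression defined)
  G \ add = {at(dock), open(d_lab_dock), open(d_store_lab)} \ {at(dock)} = {open(d_lab_dock), open(d_store_lab)}
  ∪ pre   = {open(d_lab_dock), open(d_store_lab)} ∪ {at(lab), open(d_lab_dock)}
          = {at(lab), open(d_lab_dock), open(d_store_lab)}

== RESULT ==
["at(lab)", "open(d_lab_dock)", "open(d_store_lab)"]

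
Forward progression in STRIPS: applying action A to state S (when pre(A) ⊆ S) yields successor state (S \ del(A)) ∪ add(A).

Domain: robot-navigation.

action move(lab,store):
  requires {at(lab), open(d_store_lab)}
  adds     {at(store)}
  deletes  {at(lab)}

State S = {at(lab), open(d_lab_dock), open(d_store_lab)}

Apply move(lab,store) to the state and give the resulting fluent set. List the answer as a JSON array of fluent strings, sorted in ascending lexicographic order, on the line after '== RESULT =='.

Compute (S \ del) ∪ add:
  pre ⊆ S: {at(lab), open(d_store_lab)} ⊆ S  — applicable
  S \ del = {open(d_lab_dock), open(d_store_lab)}
  ∪ add   = {at(store), open(d_lab_dock), open(d_store_lab)}

== RESULT ==
["at(store)", "open(d_lab_dock)", "open(d_store_lab)"]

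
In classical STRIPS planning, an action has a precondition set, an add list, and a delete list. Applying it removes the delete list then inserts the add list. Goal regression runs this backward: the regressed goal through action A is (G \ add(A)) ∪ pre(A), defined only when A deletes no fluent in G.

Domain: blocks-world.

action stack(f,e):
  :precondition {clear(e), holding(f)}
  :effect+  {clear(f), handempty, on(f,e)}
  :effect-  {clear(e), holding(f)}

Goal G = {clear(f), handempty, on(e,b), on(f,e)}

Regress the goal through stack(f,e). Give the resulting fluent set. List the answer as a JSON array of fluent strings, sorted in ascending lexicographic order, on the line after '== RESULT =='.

Compute (G \ add) ∪ pre:
  G ∩ del = {}  (empty — regression defined)
  G \ add = {clear(f), handempty, on(e,b), on(f,e)} \ {clear(f), handempty, on(f,e)} = {on(e,b)}
  ∪ pre   = {on(e,b)} ∪ {clear(e), holding(f)}
          = {clear(e), holding(f), on(e,b)}

== RESULT ==
["clear(e)", "holding(f)", "on(e,b)"]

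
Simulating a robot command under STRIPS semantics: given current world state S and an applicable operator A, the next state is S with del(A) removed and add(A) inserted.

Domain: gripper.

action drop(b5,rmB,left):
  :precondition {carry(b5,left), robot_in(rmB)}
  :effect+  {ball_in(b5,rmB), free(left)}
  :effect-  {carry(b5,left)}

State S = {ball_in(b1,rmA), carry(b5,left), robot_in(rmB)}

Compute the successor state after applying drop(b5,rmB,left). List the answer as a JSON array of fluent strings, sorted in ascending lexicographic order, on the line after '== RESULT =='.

Compute (S \ del) ∪ add:
  pre ⊆ S: {carry(b5,left), robot_in(rmB)} ⊆ S  — applicable
  S \ del = {ball_in(b1,rmA), robot_in(rmB)}
  ∪ add   = {ball_in(b1,rmA), ball_in(b5,rmB), free(left), robot_in(rmB)}

== RESULT ==
["ball_in(b1,rmA)", "ball_in(b5,rmB)", "free(left)", "robot_in(rmB)"]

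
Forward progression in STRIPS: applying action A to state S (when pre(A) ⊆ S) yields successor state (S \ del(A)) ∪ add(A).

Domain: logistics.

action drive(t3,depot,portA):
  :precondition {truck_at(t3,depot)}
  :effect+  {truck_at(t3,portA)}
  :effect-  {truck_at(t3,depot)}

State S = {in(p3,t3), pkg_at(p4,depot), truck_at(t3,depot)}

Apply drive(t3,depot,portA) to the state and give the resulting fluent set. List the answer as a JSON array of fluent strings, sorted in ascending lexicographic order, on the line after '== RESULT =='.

Compute (S \ del) ∪ add:
  pre ⊆ S: {truck_at(t3,depot)} ⊆ S  — applicable
  S \ del = {in(p3,t3), pkg_at(p4,depot)}
  ∪ add   = {in(p3,t3), pkg_at(p4,depot), truck_at(t3,portA)}

== RESULT ==
["in(p3,t3)", "pkg_at(p4,depot)", "truck_at(t3,portA)"]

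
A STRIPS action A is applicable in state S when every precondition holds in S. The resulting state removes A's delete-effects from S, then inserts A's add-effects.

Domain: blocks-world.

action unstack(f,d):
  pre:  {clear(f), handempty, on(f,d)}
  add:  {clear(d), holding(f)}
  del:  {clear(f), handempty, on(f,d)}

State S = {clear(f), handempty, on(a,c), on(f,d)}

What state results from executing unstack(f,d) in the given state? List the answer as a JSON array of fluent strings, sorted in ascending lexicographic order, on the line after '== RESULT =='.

Compute (S \ del) ∪ add:
  pre ⊆ S: {clear(f), handempty, on(f,d)} ⊆ S  — applicable
  S \ del = {on(a,c)}
  ∪ add   = {clear(d), holding(f), on(a,c)}

== RESULT ==
["clear(d)", "holding(f)", "on(a,c)"]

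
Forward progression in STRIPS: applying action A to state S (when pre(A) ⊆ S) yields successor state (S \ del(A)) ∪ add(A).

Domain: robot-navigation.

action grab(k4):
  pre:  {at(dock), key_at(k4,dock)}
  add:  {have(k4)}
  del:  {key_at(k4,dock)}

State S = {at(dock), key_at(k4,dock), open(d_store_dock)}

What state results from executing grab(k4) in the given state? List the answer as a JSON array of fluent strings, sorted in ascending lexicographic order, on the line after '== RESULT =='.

Progress:
  pre ⊆ S: {at(dock), key_at(k4,dock)} ⊆ S  — applicable
  S \ del = {at(dock), open(d_store_dock)}
  ∪ add   = {at(dock), have(k4), open(d_store_dock)}

== RESULT ==
["at(dock)", "have(k4)", "open(d_store_dock)"]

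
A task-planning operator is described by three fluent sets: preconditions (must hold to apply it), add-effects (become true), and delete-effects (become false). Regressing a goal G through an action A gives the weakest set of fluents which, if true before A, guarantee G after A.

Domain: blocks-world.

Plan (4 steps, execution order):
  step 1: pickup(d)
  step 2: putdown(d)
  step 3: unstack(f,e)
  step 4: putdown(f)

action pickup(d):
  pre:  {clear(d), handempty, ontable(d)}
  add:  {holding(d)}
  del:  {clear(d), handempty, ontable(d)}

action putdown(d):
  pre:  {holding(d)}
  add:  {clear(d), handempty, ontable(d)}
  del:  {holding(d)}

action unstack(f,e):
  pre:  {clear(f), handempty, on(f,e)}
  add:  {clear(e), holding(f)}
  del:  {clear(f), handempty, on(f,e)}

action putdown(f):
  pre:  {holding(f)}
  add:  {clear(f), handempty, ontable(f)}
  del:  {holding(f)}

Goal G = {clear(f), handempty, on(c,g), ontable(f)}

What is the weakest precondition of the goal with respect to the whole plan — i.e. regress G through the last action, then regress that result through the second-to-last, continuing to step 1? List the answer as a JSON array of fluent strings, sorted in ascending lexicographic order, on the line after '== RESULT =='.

Regress step by step:
  through step 4 (putdown(f)): drop {clear(f), handempty, ontable(f)}, keep {on(c,g)}, require {holding(f)}
    → {holding(f), on(c,g)}
  through step 3 (unstack(f,e)): drop {holding(f)}, keep {on(c,g)}, require {clear(f), handempty, on(f,e)}
    → {clear(f), handempty, on(c,g), on(f,e)}
  through step 2 (putdown(d)): drop {handempty}, keep {clear(f), on(c,g), on(f,e)}, require {holding(d)}
    → {clear(f), holding(d), on(c,g), on(f,e)}
  through step 1 (pickup(d)): drop {holding(d)}, keep {clear(f), on(c,g), on(f,e)}, require {clear(d), handempty, ontable(d)}
    → {clear(d), clear(f), handempty, on(c,g), on(f,e), ontable(d)}

== RESULT ==
["clear(d)", "clear(f)", "handempty", "on(c,g)", "on(f,e)", "ontable(d)"]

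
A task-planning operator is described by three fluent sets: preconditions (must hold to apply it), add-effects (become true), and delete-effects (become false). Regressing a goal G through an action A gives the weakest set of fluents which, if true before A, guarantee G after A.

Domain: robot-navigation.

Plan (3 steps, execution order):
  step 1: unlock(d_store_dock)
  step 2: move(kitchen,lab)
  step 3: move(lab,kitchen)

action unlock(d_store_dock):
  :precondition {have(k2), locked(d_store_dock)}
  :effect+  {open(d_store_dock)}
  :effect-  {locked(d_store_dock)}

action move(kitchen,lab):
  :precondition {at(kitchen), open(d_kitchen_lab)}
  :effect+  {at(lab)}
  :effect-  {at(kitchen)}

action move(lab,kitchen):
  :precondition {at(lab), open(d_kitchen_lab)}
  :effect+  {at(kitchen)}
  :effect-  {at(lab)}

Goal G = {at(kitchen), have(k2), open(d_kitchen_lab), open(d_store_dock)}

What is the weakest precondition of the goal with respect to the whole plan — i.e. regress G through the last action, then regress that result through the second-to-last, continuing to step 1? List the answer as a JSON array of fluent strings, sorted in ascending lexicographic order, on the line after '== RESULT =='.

Regress step by step:
  through step 3 (move(lab,kitchen)): drop {at(kitchen)}, keep {have(k2), open(d_kitchen_lab), open(d_store_dock)}, require {at(lab), open(d_kitchen_lab)}
    → {at(lab), have(k2), open(d_kitchen_lab), open(d_store_dock)}
  through step 2 (move(kitchen,lab)): drop {at(lab)}, keep {have(k2), open(d_kitchen_lab), open(d_store_dock)}, require {at(kitchen), open(d_kitchen_lab)}
    → {at(kitchen), have(k2), open(d_kitchen_lab), open(d_store_dock)}
  through step 1 (unlock(d_store_dock)): drop {open(d_store_dock)}, keep {at(kitchen), have(k2), open(d_kitchen_lab)}, require {have(k2), locked(d_store_dock)}
    → {at(kitchen), have(k2), locked(d_store_dock), open(d_kitchen_lab)}

== RESULT ==
["at(kitchen)", "have(k2)", "locked(d_store_dock)", "open(d_kitchen_lab)"]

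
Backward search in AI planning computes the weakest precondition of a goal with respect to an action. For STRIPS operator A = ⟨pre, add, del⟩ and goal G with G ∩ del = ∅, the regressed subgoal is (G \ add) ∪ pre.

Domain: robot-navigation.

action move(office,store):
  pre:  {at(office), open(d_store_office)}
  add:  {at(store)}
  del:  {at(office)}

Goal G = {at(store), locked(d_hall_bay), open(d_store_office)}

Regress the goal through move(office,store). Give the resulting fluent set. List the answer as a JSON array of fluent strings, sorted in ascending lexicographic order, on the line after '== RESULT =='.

Regress:
  G ∩ del = {}  (empty — regression defined)
  G \ add = {at(store), locked(d_hall_bay), open(d_store_office)} \ {at(store)} = {locked(d_hall_bay), open(d_store_office)}
  ∪ pre   = {locked(d_hall_bay), open(d_store_office)} ∪ {at(office), open(d_store_office)}
          = {at(office), locked(d_hall_bay), open(d_store_office)}

== RESULT ==
["at(office)", "locked(d_hall_bay)", "open(d_store_office)"]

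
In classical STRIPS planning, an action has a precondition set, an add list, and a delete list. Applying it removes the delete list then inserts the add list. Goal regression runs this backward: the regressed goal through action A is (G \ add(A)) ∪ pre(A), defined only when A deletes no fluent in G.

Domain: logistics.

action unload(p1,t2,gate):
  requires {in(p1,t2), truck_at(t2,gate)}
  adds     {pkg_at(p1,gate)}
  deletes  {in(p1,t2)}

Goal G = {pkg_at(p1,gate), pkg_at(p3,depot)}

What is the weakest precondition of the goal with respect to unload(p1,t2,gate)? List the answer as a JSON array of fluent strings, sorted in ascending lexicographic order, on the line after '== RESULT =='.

Compute (G \ add) ∪ pre:
  G ∩ del = {}  (empty — regression defined)
  G \ add = {pkg_at(p1,gate), pkg_at(p3,depot)} \ {pkg_at(p1,gate)} = {pkg_at(p3,depot)}
  ∪ pre   = {pkg_at(p3,depot)} ∪ {in(p1,t2), truck_at(t2,gate)}
          = {in(p1,t2), pkg_at(p3,depot), truck_at(t2,gate)}

== RESULT ==
["in(p1,t2)", "pkg_at(p3,depot)", "truck_at(t2,gate)"]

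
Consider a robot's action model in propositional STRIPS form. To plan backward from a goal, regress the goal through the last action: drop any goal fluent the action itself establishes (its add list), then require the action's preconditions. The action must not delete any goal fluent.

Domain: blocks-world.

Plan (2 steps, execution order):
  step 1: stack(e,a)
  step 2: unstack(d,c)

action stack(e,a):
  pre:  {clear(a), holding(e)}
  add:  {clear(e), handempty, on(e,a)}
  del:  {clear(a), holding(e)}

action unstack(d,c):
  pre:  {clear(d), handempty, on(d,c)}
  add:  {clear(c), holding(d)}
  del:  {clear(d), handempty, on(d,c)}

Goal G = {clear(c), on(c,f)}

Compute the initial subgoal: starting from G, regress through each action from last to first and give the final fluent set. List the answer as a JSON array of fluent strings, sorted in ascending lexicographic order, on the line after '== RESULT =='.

Regress step by step:
  through step 2 (unstack(d,c)): drop {clear(c)}, keep {on(c,f)}, require {clear(d), handempty, on(d,c)}
    → {clear(d), handempty, on(c,f), on(d,c)}
  through step 1 (stack(e,a)): drop {handempty}, keep {clear(d), on(c,f), on(d,c)}, require {clear(a), holding(e)}
    → {clear(a), clear(d), holding(e), on(c,f), on(d,c)}

== RESULT ==
["clear(a)", "clear(d)", "holding(e)", "on(c,f)", "on(d,c)"]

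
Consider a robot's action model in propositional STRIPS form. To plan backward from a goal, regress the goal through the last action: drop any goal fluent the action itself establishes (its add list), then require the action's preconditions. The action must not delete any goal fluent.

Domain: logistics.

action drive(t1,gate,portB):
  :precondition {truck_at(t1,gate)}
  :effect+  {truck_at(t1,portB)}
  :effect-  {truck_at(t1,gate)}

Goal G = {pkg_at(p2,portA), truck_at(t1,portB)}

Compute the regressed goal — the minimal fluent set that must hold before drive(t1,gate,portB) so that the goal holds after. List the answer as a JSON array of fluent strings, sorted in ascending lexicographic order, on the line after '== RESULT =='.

Regress:
  G ∩ del = {}  (empty — regression defined)
  G \ add = {pkg_at(p2,portA), truck_at(t1,portB)} \ {truck_at(t1,portB)} = {pkg_at(p2,portA)}
  ∪ pre   = {pkg_at(p2,portA)} ∪ {truck_at(t1,gate)}
          = {pkg_at(p2,portA), truck_at(t1,gate)}

== RESULT ==
["pkg_at(p2,portA)", "truck_at(t1,gate)"]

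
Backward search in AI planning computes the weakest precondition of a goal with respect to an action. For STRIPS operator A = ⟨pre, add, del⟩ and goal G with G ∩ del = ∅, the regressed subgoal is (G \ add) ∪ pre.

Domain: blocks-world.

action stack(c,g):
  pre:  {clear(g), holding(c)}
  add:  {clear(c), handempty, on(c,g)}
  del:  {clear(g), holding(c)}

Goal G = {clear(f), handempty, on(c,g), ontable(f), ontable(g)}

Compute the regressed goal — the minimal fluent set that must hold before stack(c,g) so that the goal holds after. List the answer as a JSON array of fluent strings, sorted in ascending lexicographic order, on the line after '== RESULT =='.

Compute (G \ add) ∪ pre:
  G ∩ del = {}  (empty — regression defined)
  G \ add = {clear(f), handempty, on(c,g), ontable(f), ontable(g)} \ {clear(c), handempty, on(c,g)} = {clear(f), ontable(f), ontable(g)}
  ∪ pre   = {clear(f), ontable(f), ontable(g)} ∪ {clear(g), holding(c)}
          = {clear(f), clear(g), holding(c), ontable(f), ontable(g)}

== RESULT ==
["clear(f)", "clear(g)", "holding(c)", "ontable(f)", "ontable(g)"]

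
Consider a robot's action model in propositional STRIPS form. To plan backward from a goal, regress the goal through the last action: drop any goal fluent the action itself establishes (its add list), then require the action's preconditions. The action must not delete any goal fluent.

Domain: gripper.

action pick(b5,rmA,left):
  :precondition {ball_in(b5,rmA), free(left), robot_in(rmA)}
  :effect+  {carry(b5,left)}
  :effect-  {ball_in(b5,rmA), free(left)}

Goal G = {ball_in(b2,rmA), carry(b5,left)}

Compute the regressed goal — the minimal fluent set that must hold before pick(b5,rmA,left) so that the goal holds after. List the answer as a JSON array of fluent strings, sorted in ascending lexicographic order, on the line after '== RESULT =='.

Regress:
  G ∩ del = {}  (empty — regression defined)
  G \ add = {ball_in(b2,rmA), carry(b5,left)} \ {carry(b5,left)} = {ball_in(b2,rmA)}
  ∪ pre   = {ball_in(b2,rmA)} ∪ {ball_in(b5,rmA), free(left), robot_in(rmA)}
          = {ball_in(b2,rmA), ball_in(b5,rmA), free(left), robot_in(rmA)}

== RESULT ==
["ball_in(b2,rmA)", "ball_in(b5,rmA)", "free(left)", "robot_in(rmA)"]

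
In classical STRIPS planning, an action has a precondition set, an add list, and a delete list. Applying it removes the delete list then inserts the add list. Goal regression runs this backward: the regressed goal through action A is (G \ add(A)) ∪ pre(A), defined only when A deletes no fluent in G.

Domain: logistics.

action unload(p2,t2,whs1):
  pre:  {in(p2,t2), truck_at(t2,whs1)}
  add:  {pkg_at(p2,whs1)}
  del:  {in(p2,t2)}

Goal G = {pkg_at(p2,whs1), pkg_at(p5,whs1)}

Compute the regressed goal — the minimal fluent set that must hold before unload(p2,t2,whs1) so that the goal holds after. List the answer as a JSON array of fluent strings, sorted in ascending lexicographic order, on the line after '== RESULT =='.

Regress:
  G ∩ del = {}  (empty — regression defined)
  G \ add = {pkg_at(p2,whs1), pkg_at(p5,whs1)} \ {pkg_at(p2,whs1)} = {pkg_at(p5,whs1)}
  ∪ pre   = {pkg_at(p5,whs1)} ∪ {in(p2,t2), truck_at(t2,whs1)}
          = {in(p2,t2), pkg_at(p5,whs1), truck_at(t2,whs1)}

== RESULT ==
["in(p2,t2)", "pkg_at(p5,whs1)", "truck_at(t2,whs1)"]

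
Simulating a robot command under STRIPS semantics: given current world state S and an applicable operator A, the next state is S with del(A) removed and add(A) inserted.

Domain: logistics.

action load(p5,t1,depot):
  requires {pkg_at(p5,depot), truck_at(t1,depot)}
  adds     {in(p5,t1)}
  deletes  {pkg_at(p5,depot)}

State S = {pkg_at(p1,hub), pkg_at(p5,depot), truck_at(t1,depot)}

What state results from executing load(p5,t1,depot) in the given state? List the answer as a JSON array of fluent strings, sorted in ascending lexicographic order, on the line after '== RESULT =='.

Compute (S \ del) ∪ add:
  pre ⊆ S: {pkg_at(p5,depot), truck_at(t1,depot)} ⊆ S  — applicable
  S \ del = {pkg_at(p1,hub), truck_at(t1,depot)}
  ∪ add   = {in(p5,t1), pkg_at(p1,hub), truck_at(t1,depot)}

== RESULT ==
["in(p5,t1)", "pkg_at(p1,hub)", "truck_at(t1,depot)"]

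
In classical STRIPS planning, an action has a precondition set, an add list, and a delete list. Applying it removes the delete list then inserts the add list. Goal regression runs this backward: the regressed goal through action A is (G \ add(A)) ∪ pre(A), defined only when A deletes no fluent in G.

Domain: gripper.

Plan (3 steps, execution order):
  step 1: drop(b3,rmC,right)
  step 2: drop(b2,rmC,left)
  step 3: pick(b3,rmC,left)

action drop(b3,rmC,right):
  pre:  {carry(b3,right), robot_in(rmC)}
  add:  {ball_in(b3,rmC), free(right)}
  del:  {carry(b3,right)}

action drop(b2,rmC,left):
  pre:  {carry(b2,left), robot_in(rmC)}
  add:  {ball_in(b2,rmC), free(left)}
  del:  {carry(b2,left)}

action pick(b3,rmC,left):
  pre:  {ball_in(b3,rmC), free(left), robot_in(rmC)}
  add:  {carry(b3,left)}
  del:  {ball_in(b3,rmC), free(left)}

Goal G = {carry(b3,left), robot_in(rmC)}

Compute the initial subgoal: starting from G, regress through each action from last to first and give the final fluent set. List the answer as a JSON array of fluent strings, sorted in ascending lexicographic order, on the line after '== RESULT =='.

Regress step by step:
  through step 3 (pick(b3,rmC,left)): drop {carry(b3,left)}, keep {robot_in(rmC)}, require {ball_in(b3,rmC), free(left), robot_in(rmC)}
    → {ball_in(b3,rmC), free(left), robot_in(rmC)}
  through step 2 (drop(b2,rmC,left)): drop {free(left)}, keep {ball_in(b3,rmC), robot_in(rmC)}, require {carry(b2,left), robot_in(rmC)}
    → {ball_in(b3,rmC), carry(b2,left), robot_in(rmC)}
  through step 1 (drop(b3,rmC,right)): drop {ball_in(b3,rmC)}, keep {carry(b2,left), robot_in(rmC)}, require {carry(b3,right), robot_in(rmC)}
    → {carry(b2,left), carry(b3,right), robot_in(rmC)}

== RESULT ==
["carry(b2,left)", "carry(b3,right)", "robot_in(rmC)"]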